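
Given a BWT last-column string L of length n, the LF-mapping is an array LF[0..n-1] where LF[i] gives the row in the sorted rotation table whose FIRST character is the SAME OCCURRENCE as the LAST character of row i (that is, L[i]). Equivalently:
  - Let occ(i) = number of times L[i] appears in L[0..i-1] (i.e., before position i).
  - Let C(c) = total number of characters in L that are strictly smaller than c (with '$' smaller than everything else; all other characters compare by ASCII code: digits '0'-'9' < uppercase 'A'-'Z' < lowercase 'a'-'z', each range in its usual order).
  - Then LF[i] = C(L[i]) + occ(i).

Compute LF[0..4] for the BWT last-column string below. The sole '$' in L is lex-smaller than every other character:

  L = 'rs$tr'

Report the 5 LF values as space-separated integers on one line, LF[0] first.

Answer: 1 3 0 4 2

Derivation:
Char counts: '$':1, 'r':2, 's':1, 't':1
C (first-col start): C('$')=0, C('r')=1, C('s')=3, C('t')=4
L[0]='r': occ=0, LF[0]=C('r')+0=1+0=1
L[1]='s': occ=0, LF[1]=C('s')+0=3+0=3
L[2]='$': occ=0, LF[2]=C('$')+0=0+0=0
L[3]='t': occ=0, LF[3]=C('t')+0=4+0=4
L[4]='r': occ=1, LF[4]=C('r')+1=1+1=2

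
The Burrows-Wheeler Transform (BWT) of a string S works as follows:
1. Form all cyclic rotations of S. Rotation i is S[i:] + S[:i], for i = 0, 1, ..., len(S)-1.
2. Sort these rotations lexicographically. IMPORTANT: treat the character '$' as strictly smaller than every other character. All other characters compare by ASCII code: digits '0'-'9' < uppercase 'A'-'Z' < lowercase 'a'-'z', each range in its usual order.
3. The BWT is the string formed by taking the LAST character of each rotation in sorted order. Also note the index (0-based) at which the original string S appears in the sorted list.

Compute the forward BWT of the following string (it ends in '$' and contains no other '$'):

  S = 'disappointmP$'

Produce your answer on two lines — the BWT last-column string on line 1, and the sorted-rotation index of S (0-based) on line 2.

Answer: Pms$odtippain
3

Derivation:
All 13 rotations (rotation i = S[i:]+S[:i]):
  rot[0] = disappointmP$
  rot[1] = isappointmP$d
  rot[2] = sappointmP$di
  rot[3] = appointmP$dis
  rot[4] = ppointmP$disa
  rot[5] = pointmP$disap
  rot[6] = ointmP$disapp
  rot[7] = intmP$disappo
  rot[8] = ntmP$disappoi
  rot[9] = tmP$disappoin
  rot[10] = mP$disappoint
  rot[11] = P$disappointm
  rot[12] = $disappointmP
Sorted (with $ < everything):
  sorted[0] = $disappointmP  (last char: 'P')
  sorted[1] = P$disappointm  (last char: 'm')
  sorted[2] = appointmP$dis  (last char: 's')
  sorted[3] = disappointmP$  (last char: '$')
  sorted[4] = intmP$disappo  (last char: 'o')
  sorted[5] = isappointmP$d  (last char: 'd')
  sorted[6] = mP$disappoint  (last char: 't')
  sorted[7] = ntmP$disappoi  (last char: 'i')
  sorted[8] = ointmP$disapp  (last char: 'p')
  sorted[9] = pointmP$disap  (last char: 'p')
  sorted[10] = ppointmP$disa  (last char: 'a')
  sorted[11] = sappointmP$di  (last char: 'i')
  sorted[12] = tmP$disappoin  (last char: 'n')
Last column: Pms$odtippain
Original string S is at sorted index 3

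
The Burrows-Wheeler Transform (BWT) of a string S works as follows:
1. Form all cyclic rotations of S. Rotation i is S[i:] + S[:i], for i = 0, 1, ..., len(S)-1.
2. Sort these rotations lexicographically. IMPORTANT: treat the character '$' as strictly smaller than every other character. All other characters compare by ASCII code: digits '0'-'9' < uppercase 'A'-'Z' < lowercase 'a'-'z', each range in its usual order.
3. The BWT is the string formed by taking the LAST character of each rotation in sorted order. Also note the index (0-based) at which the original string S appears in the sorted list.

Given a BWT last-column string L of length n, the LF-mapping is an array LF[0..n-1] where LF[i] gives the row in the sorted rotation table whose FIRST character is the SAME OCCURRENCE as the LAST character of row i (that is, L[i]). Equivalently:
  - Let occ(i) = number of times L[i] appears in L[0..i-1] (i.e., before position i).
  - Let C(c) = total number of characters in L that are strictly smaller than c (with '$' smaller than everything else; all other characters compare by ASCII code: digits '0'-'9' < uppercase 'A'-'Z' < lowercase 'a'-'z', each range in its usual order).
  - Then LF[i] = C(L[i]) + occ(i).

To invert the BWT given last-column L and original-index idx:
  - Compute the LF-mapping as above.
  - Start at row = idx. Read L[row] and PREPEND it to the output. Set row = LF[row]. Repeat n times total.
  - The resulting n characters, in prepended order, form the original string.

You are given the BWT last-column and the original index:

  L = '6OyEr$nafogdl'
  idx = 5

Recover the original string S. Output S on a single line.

LF mapping: 1 3 12 2 11 0 9 4 6 10 7 5 8
Walk LF starting at row 5, prepending L[row]:
  step 1: row=5, L[5]='$', prepend. Next row=LF[5]=0
  step 2: row=0, L[0]='6', prepend. Next row=LF[0]=1
  step 3: row=1, L[1]='O', prepend. Next row=LF[1]=3
  step 4: row=3, L[3]='E', prepend. Next row=LF[3]=2
  step 5: row=2, L[2]='y', prepend. Next row=LF[2]=12
  step 6: row=12, L[12]='l', prepend. Next row=LF[12]=8
  step 7: row=8, L[8]='f', prepend. Next row=LF[8]=6
  step 8: row=6, L[6]='n', prepend. Next row=LF[6]=9
  step 9: row=9, L[9]='o', prepend. Next row=LF[9]=10
  step 10: row=10, L[10]='g', prepend. Next row=LF[10]=7
  step 11: row=7, L[7]='a', prepend. Next row=LF[7]=4
  step 12: row=4, L[4]='r', prepend. Next row=LF[4]=11
  step 13: row=11, L[11]='d', prepend. Next row=LF[11]=5
Reversed output: dragonflyEO6$

Answer: dragonflyEO6$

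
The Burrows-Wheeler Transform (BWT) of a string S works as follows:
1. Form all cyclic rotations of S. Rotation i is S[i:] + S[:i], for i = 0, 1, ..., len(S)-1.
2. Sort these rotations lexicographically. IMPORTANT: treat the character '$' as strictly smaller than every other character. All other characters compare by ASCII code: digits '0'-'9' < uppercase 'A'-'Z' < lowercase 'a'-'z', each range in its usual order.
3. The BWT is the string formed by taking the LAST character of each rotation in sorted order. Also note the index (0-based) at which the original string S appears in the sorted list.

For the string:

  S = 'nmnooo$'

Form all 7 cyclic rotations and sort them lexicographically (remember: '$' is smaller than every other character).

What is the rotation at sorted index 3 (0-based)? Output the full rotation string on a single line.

Answer: nooo$nm

Derivation:
All 7 rotations (rotation i = S[i:]+S[:i]):
  rot[0] = nmnooo$
  rot[1] = mnooo$n
  rot[2] = nooo$nm
  rot[3] = ooo$nmn
  rot[4] = oo$nmno
  rot[5] = o$nmnoo
  rot[6] = $nmnooo
Sorted (with $ < everything):
  sorted[0] = $nmnooo
  sorted[1] = mnooo$n
  sorted[2] = nmnooo$
  sorted[3] = nooo$nm
  sorted[4] = o$nmnoo
  sorted[5] = oo$nmno
  sorted[6] = ooo$nmn
sorted[3] = nooo$nm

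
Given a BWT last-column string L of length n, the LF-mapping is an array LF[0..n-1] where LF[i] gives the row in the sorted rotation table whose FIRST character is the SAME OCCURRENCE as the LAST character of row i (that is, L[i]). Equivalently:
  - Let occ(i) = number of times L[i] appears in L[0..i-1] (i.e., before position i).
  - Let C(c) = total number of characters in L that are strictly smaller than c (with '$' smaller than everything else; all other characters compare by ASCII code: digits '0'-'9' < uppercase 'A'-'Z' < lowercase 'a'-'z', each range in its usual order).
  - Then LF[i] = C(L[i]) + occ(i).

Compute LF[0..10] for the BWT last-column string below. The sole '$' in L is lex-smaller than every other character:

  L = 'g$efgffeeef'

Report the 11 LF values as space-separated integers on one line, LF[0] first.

Char counts: '$':1, 'e':4, 'f':4, 'g':2
C (first-col start): C('$')=0, C('e')=1, C('f')=5, C('g')=9
L[0]='g': occ=0, LF[0]=C('g')+0=9+0=9
L[1]='$': occ=0, LF[1]=C('$')+0=0+0=0
L[2]='e': occ=0, LF[2]=C('e')+0=1+0=1
L[3]='f': occ=0, LF[3]=C('f')+0=5+0=5
L[4]='g': occ=1, LF[4]=C('g')+1=9+1=10
L[5]='f': occ=1, LF[5]=C('f')+1=5+1=6
L[6]='f': occ=2, LF[6]=C('f')+2=5+2=7
L[7]='e': occ=1, LF[7]=C('e')+1=1+1=2
L[8]='e': occ=2, LF[8]=C('e')+2=1+2=3
L[9]='e': occ=3, LF[9]=C('e')+3=1+3=4
L[10]='f': occ=3, LF[10]=C('f')+3=5+3=8

Answer: 9 0 1 5 10 6 7 2 3 4 8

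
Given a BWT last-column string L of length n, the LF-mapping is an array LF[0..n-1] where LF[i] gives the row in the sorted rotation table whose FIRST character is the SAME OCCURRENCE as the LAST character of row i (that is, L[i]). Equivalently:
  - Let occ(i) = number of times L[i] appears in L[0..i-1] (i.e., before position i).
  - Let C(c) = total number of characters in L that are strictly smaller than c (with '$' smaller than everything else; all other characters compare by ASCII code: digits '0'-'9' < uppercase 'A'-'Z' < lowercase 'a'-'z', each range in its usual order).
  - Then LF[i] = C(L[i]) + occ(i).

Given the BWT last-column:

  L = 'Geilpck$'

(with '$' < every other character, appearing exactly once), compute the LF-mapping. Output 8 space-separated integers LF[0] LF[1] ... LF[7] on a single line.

Answer: 1 3 4 6 7 2 5 0

Derivation:
Char counts: '$':1, 'G':1, 'c':1, 'e':1, 'i':1, 'k':1, 'l':1, 'p':1
C (first-col start): C('$')=0, C('G')=1, C('c')=2, C('e')=3, C('i')=4, C('k')=5, C('l')=6, C('p')=7
L[0]='G': occ=0, LF[0]=C('G')+0=1+0=1
L[1]='e': occ=0, LF[1]=C('e')+0=3+0=3
L[2]='i': occ=0, LF[2]=C('i')+0=4+0=4
L[3]='l': occ=0, LF[3]=C('l')+0=6+0=6
L[4]='p': occ=0, LF[4]=C('p')+0=7+0=7
L[5]='c': occ=0, LF[5]=C('c')+0=2+0=2
L[6]='k': occ=0, LF[6]=C('k')+0=5+0=5
L[7]='$': occ=0, LF[7]=C('$')+0=0+0=0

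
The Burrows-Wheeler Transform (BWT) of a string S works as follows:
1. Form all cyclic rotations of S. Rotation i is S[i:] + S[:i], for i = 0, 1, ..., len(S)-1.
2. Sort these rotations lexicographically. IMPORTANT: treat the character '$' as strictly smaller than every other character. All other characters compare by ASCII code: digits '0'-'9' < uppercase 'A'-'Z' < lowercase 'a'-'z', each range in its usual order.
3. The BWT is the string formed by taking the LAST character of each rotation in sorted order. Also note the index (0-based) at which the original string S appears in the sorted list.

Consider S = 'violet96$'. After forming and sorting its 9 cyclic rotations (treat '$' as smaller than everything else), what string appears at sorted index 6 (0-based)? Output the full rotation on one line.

All 9 rotations (rotation i = S[i:]+S[:i]):
  rot[0] = violet96$
  rot[1] = iolet96$v
  rot[2] = olet96$vi
  rot[3] = let96$vio
  rot[4] = et96$viol
  rot[5] = t96$viole
  rot[6] = 96$violet
  rot[7] = 6$violet9
  rot[8] = $violet96
Sorted (with $ < everything):
  sorted[0] = $violet96
  sorted[1] = 6$violet9
  sorted[2] = 96$violet
  sorted[3] = et96$viol
  sorted[4] = iolet96$v
  sorted[5] = let96$vio
  sorted[6] = olet96$vi
  sorted[7] = t96$viole
  sorted[8] = violet96$
sorted[6] = olet96$vi

Answer: olet96$vi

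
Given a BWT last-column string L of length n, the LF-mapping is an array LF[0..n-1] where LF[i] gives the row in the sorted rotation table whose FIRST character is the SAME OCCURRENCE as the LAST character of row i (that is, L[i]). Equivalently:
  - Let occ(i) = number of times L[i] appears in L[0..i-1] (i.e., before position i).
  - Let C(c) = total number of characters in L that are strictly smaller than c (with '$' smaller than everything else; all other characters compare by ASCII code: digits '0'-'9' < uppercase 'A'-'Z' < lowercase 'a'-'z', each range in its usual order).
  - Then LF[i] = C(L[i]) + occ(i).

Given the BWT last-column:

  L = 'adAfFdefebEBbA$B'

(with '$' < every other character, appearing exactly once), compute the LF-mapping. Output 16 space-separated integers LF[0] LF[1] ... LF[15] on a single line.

Answer: 7 10 1 14 6 11 12 15 13 8 5 3 9 2 0 4

Derivation:
Char counts: '$':1, 'A':2, 'B':2, 'E':1, 'F':1, 'a':1, 'b':2, 'd':2, 'e':2, 'f':2
C (first-col start): C('$')=0, C('A')=1, C('B')=3, C('E')=5, C('F')=6, C('a')=7, C('b')=8, C('d')=10, C('e')=12, C('f')=14
L[0]='a': occ=0, LF[0]=C('a')+0=7+0=7
L[1]='d': occ=0, LF[1]=C('d')+0=10+0=10
L[2]='A': occ=0, LF[2]=C('A')+0=1+0=1
L[3]='f': occ=0, LF[3]=C('f')+0=14+0=14
L[4]='F': occ=0, LF[4]=C('F')+0=6+0=6
L[5]='d': occ=1, LF[5]=C('d')+1=10+1=11
L[6]='e': occ=0, LF[6]=C('e')+0=12+0=12
L[7]='f': occ=1, LF[7]=C('f')+1=14+1=15
L[8]='e': occ=1, LF[8]=C('e')+1=12+1=13
L[9]='b': occ=0, LF[9]=C('b')+0=8+0=8
L[10]='E': occ=0, LF[10]=C('E')+0=5+0=5
L[11]='B': occ=0, LF[11]=C('B')+0=3+0=3
L[12]='b': occ=1, LF[12]=C('b')+1=8+1=9
L[13]='A': occ=1, LF[13]=C('A')+1=1+1=2
L[14]='$': occ=0, LF[14]=C('$')+0=0+0=0
L[15]='B': occ=1, LF[15]=C('B')+1=3+1=4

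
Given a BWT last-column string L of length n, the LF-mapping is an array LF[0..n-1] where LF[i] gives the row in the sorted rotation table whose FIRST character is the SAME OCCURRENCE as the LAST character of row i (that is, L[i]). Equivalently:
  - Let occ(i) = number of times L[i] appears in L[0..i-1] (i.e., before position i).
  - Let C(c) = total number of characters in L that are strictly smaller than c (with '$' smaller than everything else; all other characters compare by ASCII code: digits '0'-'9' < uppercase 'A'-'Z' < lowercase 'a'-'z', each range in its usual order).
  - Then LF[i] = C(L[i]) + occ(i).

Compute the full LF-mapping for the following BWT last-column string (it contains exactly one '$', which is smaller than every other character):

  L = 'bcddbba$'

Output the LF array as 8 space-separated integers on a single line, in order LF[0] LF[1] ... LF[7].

Answer: 2 5 6 7 3 4 1 0

Derivation:
Char counts: '$':1, 'a':1, 'b':3, 'c':1, 'd':2
C (first-col start): C('$')=0, C('a')=1, C('b')=2, C('c')=5, C('d')=6
L[0]='b': occ=0, LF[0]=C('b')+0=2+0=2
L[1]='c': occ=0, LF[1]=C('c')+0=5+0=5
L[2]='d': occ=0, LF[2]=C('d')+0=6+0=6
L[3]='d': occ=1, LF[3]=C('d')+1=6+1=7
L[4]='b': occ=1, LF[4]=C('b')+1=2+1=3
L[5]='b': occ=2, LF[5]=C('b')+2=2+2=4
L[6]='a': occ=0, LF[6]=C('a')+0=1+0=1
L[7]='$': occ=0, LF[7]=C('$')+0=0+0=0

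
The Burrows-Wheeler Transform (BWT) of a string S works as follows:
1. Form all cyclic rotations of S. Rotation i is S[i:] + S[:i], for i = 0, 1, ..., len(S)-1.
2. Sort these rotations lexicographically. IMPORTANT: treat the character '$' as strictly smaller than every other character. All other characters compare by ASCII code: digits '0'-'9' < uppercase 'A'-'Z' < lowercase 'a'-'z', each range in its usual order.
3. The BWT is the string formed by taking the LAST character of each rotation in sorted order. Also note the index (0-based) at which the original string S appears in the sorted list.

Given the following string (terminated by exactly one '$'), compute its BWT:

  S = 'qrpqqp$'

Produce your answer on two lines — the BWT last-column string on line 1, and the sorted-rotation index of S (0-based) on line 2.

All 7 rotations (rotation i = S[i:]+S[:i]):
  rot[0] = qrpqqp$
  rot[1] = rpqqp$q
  rot[2] = pqqp$qr
  rot[3] = qqp$qrp
  rot[4] = qp$qrpq
  rot[5] = p$qrpqq
  rot[6] = $qrpqqp
Sorted (with $ < everything):
  sorted[0] = $qrpqqp  (last char: 'p')
  sorted[1] = p$qrpqq  (last char: 'q')
  sorted[2] = pqqp$qr  (last char: 'r')
  sorted[3] = qp$qrpq  (last char: 'q')
  sorted[4] = qqp$qrp  (last char: 'p')
  sorted[5] = qrpqqp$  (last char: '$')
  sorted[6] = rpqqp$q  (last char: 'q')
Last column: pqrqp$q
Original string S is at sorted index 5

Answer: pqrqp$q
5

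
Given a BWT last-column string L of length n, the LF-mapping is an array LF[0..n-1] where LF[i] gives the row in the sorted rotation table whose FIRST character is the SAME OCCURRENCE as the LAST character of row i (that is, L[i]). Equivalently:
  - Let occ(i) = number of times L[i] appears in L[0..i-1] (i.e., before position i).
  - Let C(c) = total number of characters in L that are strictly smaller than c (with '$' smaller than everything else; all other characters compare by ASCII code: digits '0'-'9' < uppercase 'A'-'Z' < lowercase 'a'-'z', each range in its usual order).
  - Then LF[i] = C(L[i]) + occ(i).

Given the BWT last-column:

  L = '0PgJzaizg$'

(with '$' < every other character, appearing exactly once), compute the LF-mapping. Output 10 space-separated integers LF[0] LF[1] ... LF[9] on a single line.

Char counts: '$':1, '0':1, 'J':1, 'P':1, 'a':1, 'g':2, 'i':1, 'z':2
C (first-col start): C('$')=0, C('0')=1, C('J')=2, C('P')=3, C('a')=4, C('g')=5, C('i')=7, C('z')=8
L[0]='0': occ=0, LF[0]=C('0')+0=1+0=1
L[1]='P': occ=0, LF[1]=C('P')+0=3+0=3
L[2]='g': occ=0, LF[2]=C('g')+0=5+0=5
L[3]='J': occ=0, LF[3]=C('J')+0=2+0=2
L[4]='z': occ=0, LF[4]=C('z')+0=8+0=8
L[5]='a': occ=0, LF[5]=C('a')+0=4+0=4
L[6]='i': occ=0, LF[6]=C('i')+0=7+0=7
L[7]='z': occ=1, LF[7]=C('z')+1=8+1=9
L[8]='g': occ=1, LF[8]=C('g')+1=5+1=6
L[9]='$': occ=0, LF[9]=C('$')+0=0+0=0

Answer: 1 3 5 2 8 4 7 9 6 0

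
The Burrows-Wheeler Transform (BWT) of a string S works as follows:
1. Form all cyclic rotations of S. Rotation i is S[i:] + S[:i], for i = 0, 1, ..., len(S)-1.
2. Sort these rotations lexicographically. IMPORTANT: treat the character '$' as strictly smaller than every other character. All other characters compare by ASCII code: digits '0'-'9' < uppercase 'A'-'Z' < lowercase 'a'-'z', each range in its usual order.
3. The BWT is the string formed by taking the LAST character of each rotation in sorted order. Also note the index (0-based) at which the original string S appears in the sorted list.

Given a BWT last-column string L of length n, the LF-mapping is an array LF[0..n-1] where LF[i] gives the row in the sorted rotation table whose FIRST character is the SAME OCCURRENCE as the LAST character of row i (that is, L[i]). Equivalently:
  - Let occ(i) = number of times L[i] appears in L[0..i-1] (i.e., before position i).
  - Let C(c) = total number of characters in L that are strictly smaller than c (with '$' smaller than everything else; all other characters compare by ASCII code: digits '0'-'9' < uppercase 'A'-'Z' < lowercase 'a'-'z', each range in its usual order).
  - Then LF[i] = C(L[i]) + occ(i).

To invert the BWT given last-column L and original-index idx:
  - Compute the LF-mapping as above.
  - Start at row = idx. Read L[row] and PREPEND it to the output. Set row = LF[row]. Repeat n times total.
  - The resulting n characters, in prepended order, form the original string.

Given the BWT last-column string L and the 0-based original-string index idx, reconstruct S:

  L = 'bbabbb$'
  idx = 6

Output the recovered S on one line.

LF mapping: 2 3 1 4 5 6 0
Walk LF starting at row 6, prepending L[row]:
  step 1: row=6, L[6]='$', prepend. Next row=LF[6]=0
  step 2: row=0, L[0]='b', prepend. Next row=LF[0]=2
  step 3: row=2, L[2]='a', prepend. Next row=LF[2]=1
  step 4: row=1, L[1]='b', prepend. Next row=LF[1]=3
  step 5: row=3, L[3]='b', prepend. Next row=LF[3]=4
  step 6: row=4, L[4]='b', prepend. Next row=LF[4]=5
  step 7: row=5, L[5]='b', prepend. Next row=LF[5]=6
Reversed output: bbbbab$

Answer: bbbbab$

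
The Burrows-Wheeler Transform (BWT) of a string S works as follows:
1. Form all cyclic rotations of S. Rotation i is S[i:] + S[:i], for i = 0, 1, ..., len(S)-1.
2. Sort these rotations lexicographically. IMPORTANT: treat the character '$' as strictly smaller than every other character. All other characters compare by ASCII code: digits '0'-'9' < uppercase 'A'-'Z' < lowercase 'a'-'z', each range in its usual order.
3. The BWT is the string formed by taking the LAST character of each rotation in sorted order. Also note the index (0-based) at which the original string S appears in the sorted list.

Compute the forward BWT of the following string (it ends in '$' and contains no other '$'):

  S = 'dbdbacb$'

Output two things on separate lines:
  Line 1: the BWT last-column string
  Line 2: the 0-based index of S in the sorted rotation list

All 8 rotations (rotation i = S[i:]+S[:i]):
  rot[0] = dbdbacb$
  rot[1] = bdbacb$d
  rot[2] = dbacb$db
  rot[3] = bacb$dbd
  rot[4] = acb$dbdb
  rot[5] = cb$dbdba
  rot[6] = b$dbdbac
  rot[7] = $dbdbacb
Sorted (with $ < everything):
  sorted[0] = $dbdbacb  (last char: 'b')
  sorted[1] = acb$dbdb  (last char: 'b')
  sorted[2] = b$dbdbac  (last char: 'c')
  sorted[3] = bacb$dbd  (last char: 'd')
  sorted[4] = bdbacb$d  (last char: 'd')
  sorted[5] = cb$dbdba  (last char: 'a')
  sorted[6] = dbacb$db  (last char: 'b')
  sorted[7] = dbdbacb$  (last char: '$')
Last column: bbcddab$
Original string S is at sorted index 7

Answer: bbcddab$
7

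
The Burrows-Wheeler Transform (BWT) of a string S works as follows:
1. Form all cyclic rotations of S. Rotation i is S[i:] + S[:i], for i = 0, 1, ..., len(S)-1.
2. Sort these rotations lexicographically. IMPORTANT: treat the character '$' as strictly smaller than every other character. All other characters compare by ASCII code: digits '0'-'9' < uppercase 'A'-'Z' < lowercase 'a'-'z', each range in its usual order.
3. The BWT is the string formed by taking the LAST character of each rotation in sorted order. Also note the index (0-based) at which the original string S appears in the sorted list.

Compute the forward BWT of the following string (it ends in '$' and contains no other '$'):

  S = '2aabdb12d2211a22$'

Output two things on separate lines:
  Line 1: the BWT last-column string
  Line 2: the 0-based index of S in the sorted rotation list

Answer: 22b122ad$112ada2b
8

Derivation:
All 17 rotations (rotation i = S[i:]+S[:i]):
  rot[0] = 2aabdb12d2211a22$
  rot[1] = aabdb12d2211a22$2
  rot[2] = abdb12d2211a22$2a
  rot[3] = bdb12d2211a22$2aa
  rot[4] = db12d2211a22$2aab
  rot[5] = b12d2211a22$2aabd
  rot[6] = 12d2211a22$2aabdb
  rot[7] = 2d2211a22$2aabdb1
  rot[8] = d2211a22$2aabdb12
  rot[9] = 2211a22$2aabdb12d
  rot[10] = 211a22$2aabdb12d2
  rot[11] = 11a22$2aabdb12d22
  rot[12] = 1a22$2aabdb12d221
  rot[13] = a22$2aabdb12d2211
  rot[14] = 22$2aabdb12d2211a
  rot[15] = 2$2aabdb12d2211a2
  rot[16] = $2aabdb12d2211a22
Sorted (with $ < everything):
  sorted[0] = $2aabdb12d2211a22  (last char: '2')
  sorted[1] = 11a22$2aabdb12d22  (last char: '2')
  sorted[2] = 12d2211a22$2aabdb  (last char: 'b')
  sorted[3] = 1a22$2aabdb12d221  (last char: '1')
  sorted[4] = 2$2aabdb12d2211a2  (last char: '2')
  sorted[5] = 211a22$2aabdb12d2  (last char: '2')
  sorted[6] = 22$2aabdb12d2211a  (last char: 'a')
  sorted[7] = 2211a22$2aabdb12d  (last char: 'd')
  sorted[8] = 2aabdb12d2211a22$  (last char: '$')
  sorted[9] = 2d2211a22$2aabdb1  (last char: '1')
  sorted[10] = a22$2aabdb12d2211  (last char: '1')
  sorted[11] = aabdb12d2211a22$2  (last char: '2')
  sorted[12] = abdb12d2211a22$2a  (last char: 'a')
  sorted[13] = b12d2211a22$2aabd  (last char: 'd')
  sorted[14] = bdb12d2211a22$2aa  (last char: 'a')
  sorted[15] = d2211a22$2aabdb12  (last char: '2')
  sorted[16] = db12d2211a22$2aab  (last char: 'b')
Last column: 22b122ad$112ada2b
Original string S is at sorted index 8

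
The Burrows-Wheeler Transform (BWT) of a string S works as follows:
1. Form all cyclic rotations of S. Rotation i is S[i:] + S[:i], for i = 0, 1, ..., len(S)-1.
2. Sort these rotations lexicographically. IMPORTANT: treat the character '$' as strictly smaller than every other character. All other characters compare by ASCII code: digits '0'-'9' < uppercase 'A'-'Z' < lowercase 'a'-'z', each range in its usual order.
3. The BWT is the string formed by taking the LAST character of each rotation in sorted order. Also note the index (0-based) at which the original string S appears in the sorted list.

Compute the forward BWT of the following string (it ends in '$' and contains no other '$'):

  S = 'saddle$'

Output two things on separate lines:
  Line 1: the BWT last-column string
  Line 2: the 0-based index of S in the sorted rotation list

All 7 rotations (rotation i = S[i:]+S[:i]):
  rot[0] = saddle$
  rot[1] = addle$s
  rot[2] = ddle$sa
  rot[3] = dle$sad
  rot[4] = le$sadd
  rot[5] = e$saddl
  rot[6] = $saddle
Sorted (with $ < everything):
  sorted[0] = $saddle  (last char: 'e')
  sorted[1] = addle$s  (last char: 's')
  sorted[2] = ddle$sa  (last char: 'a')
  sorted[3] = dle$sad  (last char: 'd')
  sorted[4] = e$saddl  (last char: 'l')
  sorted[5] = le$sadd  (last char: 'd')
  sorted[6] = saddle$  (last char: '$')
Last column: esadld$
Original string S is at sorted index 6

Answer: esadld$
6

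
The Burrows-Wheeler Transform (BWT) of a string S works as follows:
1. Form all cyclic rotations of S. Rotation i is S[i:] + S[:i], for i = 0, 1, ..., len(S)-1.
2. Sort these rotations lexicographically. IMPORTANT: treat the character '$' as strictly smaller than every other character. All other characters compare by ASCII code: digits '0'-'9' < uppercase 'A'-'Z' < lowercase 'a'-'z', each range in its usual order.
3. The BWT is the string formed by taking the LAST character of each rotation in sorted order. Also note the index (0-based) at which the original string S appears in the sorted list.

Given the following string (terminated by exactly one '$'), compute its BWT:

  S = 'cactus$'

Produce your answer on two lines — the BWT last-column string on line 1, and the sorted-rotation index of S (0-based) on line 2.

All 7 rotations (rotation i = S[i:]+S[:i]):
  rot[0] = cactus$
  rot[1] = actus$c
  rot[2] = ctus$ca
  rot[3] = tus$cac
  rot[4] = us$cact
  rot[5] = s$cactu
  rot[6] = $cactus
Sorted (with $ < everything):
  sorted[0] = $cactus  (last char: 's')
  sorted[1] = actus$c  (last char: 'c')
  sorted[2] = cactus$  (last char: '$')
  sorted[3] = ctus$ca  (last char: 'a')
  sorted[4] = s$cactu  (last char: 'u')
  sorted[5] = tus$cac  (last char: 'c')
  sorted[6] = us$cact  (last char: 't')
Last column: sc$auct
Original string S is at sorted index 2

Answer: sc$auct
2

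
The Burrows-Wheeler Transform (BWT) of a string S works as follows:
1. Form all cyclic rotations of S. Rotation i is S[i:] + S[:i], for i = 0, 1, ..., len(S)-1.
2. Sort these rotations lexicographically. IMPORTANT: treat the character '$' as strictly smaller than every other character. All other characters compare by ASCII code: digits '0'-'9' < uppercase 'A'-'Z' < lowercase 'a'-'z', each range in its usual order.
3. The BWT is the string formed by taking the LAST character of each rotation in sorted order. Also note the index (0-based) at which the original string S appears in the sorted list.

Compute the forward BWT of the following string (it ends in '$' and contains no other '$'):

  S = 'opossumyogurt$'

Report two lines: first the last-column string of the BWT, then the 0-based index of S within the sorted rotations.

All 14 rotations (rotation i = S[i:]+S[:i]):
  rot[0] = opossumyogurt$
  rot[1] = possumyogurt$o
  rot[2] = ossumyogurt$op
  rot[3] = ssumyogurt$opo
  rot[4] = sumyogurt$opos
  rot[5] = umyogurt$oposs
  rot[6] = myogurt$opossu
  rot[7] = yogurt$opossum
  rot[8] = ogurt$opossumy
  rot[9] = gurt$opossumyo
  rot[10] = urt$opossumyog
  rot[11] = rt$opossumyogu
  rot[12] = t$opossumyogur
  rot[13] = $opossumyogurt
Sorted (with $ < everything):
  sorted[0] = $opossumyogurt  (last char: 't')
  sorted[1] = gurt$opossumyo  (last char: 'o')
  sorted[2] = myogurt$opossu  (last char: 'u')
  sorted[3] = ogurt$opossumy  (last char: 'y')
  sorted[4] = opossumyogurt$  (last char: '$')
  sorted[5] = ossumyogurt$op  (last char: 'p')
  sorted[6] = possumyogurt$o  (last char: 'o')
  sorted[7] = rt$opossumyogu  (last char: 'u')
  sorted[8] = ssumyogurt$opo  (last char: 'o')
  sorted[9] = sumyogurt$opos  (last char: 's')
  sorted[10] = t$opossumyogur  (last char: 'r')
  sorted[11] = umyogurt$oposs  (last char: 's')
  sorted[12] = urt$opossumyog  (last char: 'g')
  sorted[13] = yogurt$opossum  (last char: 'm')
Last column: touy$pouosrsgm
Original string S is at sorted index 4

Answer: touy$pouosrsgm
4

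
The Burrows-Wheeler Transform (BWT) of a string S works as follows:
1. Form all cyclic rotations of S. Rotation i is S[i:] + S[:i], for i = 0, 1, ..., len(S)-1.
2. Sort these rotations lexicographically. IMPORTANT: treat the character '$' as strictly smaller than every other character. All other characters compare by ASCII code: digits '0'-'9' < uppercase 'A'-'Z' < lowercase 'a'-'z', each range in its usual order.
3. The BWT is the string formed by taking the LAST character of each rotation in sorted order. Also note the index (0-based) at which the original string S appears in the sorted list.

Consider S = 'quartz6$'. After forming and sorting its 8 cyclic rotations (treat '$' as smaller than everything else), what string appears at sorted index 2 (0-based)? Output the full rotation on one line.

Answer: artz6$qu

Derivation:
All 8 rotations (rotation i = S[i:]+S[:i]):
  rot[0] = quartz6$
  rot[1] = uartz6$q
  rot[2] = artz6$qu
  rot[3] = rtz6$qua
  rot[4] = tz6$quar
  rot[5] = z6$quart
  rot[6] = 6$quartz
  rot[7] = $quartz6
Sorted (with $ < everything):
  sorted[0] = $quartz6
  sorted[1] = 6$quartz
  sorted[2] = artz6$qu
  sorted[3] = quartz6$
  sorted[4] = rtz6$qua
  sorted[5] = tz6$quar
  sorted[6] = uartz6$q
  sorted[7] = z6$quart
sorted[2] = artz6$qu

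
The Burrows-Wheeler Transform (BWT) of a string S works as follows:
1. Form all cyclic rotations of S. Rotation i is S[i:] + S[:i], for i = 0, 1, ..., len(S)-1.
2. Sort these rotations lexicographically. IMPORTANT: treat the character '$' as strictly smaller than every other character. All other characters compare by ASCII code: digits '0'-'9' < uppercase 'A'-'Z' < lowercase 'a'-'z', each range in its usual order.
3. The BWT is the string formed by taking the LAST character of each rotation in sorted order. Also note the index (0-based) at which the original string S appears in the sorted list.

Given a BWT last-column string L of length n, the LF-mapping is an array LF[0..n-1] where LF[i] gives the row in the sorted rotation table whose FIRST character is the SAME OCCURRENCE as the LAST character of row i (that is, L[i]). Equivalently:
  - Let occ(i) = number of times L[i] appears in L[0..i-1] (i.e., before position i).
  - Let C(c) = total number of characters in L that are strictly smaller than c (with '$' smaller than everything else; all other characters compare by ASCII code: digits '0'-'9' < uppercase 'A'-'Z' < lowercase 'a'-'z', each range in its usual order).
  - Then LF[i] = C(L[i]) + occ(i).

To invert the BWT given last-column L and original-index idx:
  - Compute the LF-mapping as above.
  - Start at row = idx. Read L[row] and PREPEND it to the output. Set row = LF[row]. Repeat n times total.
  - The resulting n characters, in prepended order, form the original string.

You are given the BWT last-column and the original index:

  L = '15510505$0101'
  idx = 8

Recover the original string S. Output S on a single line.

LF mapping: 5 9 10 6 1 11 2 12 0 3 7 4 8
Walk LF starting at row 8, prepending L[row]:
  step 1: row=8, L[8]='$', prepend. Next row=LF[8]=0
  step 2: row=0, L[0]='1', prepend. Next row=LF[0]=5
  step 3: row=5, L[5]='5', prepend. Next row=LF[5]=11
  step 4: row=11, L[11]='0', prepend. Next row=LF[11]=4
  step 5: row=4, L[4]='0', prepend. Next row=LF[4]=1
  step 6: row=1, L[1]='5', prepend. Next row=LF[1]=9
  step 7: row=9, L[9]='0', prepend. Next row=LF[9]=3
  step 8: row=3, L[3]='1', prepend. Next row=LF[3]=6
  step 9: row=6, L[6]='0', prepend. Next row=LF[6]=2
  step 10: row=2, L[2]='5', prepend. Next row=LF[2]=10
  step 11: row=10, L[10]='1', prepend. Next row=LF[10]=7
  step 12: row=7, L[7]='5', prepend. Next row=LF[7]=12
  step 13: row=12, L[12]='1', prepend. Next row=LF[12]=8
Reversed output: 151501050051$

Answer: 151501050051$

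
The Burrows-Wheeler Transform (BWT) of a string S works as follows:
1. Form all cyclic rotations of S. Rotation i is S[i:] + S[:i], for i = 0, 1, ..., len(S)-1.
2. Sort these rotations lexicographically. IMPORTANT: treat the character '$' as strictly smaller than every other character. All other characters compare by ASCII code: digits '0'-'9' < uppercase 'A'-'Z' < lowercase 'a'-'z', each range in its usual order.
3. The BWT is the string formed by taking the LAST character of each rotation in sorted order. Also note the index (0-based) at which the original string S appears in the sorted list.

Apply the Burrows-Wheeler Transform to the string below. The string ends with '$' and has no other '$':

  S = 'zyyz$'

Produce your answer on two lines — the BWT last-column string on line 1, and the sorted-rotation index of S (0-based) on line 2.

All 5 rotations (rotation i = S[i:]+S[:i]):
  rot[0] = zyyz$
  rot[1] = yyz$z
  rot[2] = yz$zy
  rot[3] = z$zyy
  rot[4] = $zyyz
Sorted (with $ < everything):
  sorted[0] = $zyyz  (last char: 'z')
  sorted[1] = yyz$z  (last char: 'z')
  sorted[2] = yz$zy  (last char: 'y')
  sorted[3] = z$zyy  (last char: 'y')
  sorted[4] = zyyz$  (last char: '$')
Last column: zzyy$
Original string S is at sorted index 4

Answer: zzyy$
4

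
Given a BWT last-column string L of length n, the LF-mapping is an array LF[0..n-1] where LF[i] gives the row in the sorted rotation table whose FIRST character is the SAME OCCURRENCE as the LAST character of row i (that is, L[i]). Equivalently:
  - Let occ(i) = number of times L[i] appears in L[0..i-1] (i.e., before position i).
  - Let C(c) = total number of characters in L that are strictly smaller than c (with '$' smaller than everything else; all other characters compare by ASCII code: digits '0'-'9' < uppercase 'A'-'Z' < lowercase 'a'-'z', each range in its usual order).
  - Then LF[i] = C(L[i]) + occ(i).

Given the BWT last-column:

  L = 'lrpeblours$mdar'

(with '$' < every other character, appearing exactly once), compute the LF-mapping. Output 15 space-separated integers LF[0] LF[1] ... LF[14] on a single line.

Char counts: '$':1, 'a':1, 'b':1, 'd':1, 'e':1, 'l':2, 'm':1, 'o':1, 'p':1, 'r':3, 's':1, 'u':1
C (first-col start): C('$')=0, C('a')=1, C('b')=2, C('d')=3, C('e')=4, C('l')=5, C('m')=7, C('o')=8, C('p')=9, C('r')=10, C('s')=13, C('u')=14
L[0]='l': occ=0, LF[0]=C('l')+0=5+0=5
L[1]='r': occ=0, LF[1]=C('r')+0=10+0=10
L[2]='p': occ=0, LF[2]=C('p')+0=9+0=9
L[3]='e': occ=0, LF[3]=C('e')+0=4+0=4
L[4]='b': occ=0, LF[4]=C('b')+0=2+0=2
L[5]='l': occ=1, LF[5]=C('l')+1=5+1=6
L[6]='o': occ=0, LF[6]=C('o')+0=8+0=8
L[7]='u': occ=0, LF[7]=C('u')+0=14+0=14
L[8]='r': occ=1, LF[8]=C('r')+1=10+1=11
L[9]='s': occ=0, LF[9]=C('s')+0=13+0=13
L[10]='$': occ=0, LF[10]=C('$')+0=0+0=0
L[11]='m': occ=0, LF[11]=C('m')+0=7+0=7
L[12]='d': occ=0, LF[12]=C('d')+0=3+0=3
L[13]='a': occ=0, LF[13]=C('a')+0=1+0=1
L[14]='r': occ=2, LF[14]=C('r')+2=10+2=12

Answer: 5 10 9 4 2 6 8 14 11 13 0 7 3 1 12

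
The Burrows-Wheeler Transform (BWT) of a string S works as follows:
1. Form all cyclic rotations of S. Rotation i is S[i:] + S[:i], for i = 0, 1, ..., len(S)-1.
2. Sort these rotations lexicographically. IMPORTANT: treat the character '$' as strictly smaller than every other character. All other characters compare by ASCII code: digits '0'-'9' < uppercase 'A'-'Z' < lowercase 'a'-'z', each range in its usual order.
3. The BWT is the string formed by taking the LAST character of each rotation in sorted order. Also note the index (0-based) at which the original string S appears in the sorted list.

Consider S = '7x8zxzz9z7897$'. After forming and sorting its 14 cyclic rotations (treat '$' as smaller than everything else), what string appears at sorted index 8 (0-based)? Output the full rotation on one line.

All 14 rotations (rotation i = S[i:]+S[:i]):
  rot[0] = 7x8zxzz9z7897$
  rot[1] = x8zxzz9z7897$7
  rot[2] = 8zxzz9z7897$7x
  rot[3] = zxzz9z7897$7x8
  rot[4] = xzz9z7897$7x8z
  rot[5] = zz9z7897$7x8zx
  rot[6] = z9z7897$7x8zxz
  rot[7] = 9z7897$7x8zxzz
  rot[8] = z7897$7x8zxzz9
  rot[9] = 7897$7x8zxzz9z
  rot[10] = 897$7x8zxzz9z7
  rot[11] = 97$7x8zxzz9z78
  rot[12] = 7$7x8zxzz9z789
  rot[13] = $7x8zxzz9z7897
Sorted (with $ < everything):
  sorted[0] = $7x8zxzz9z7897
  sorted[1] = 7$7x8zxzz9z789
  sorted[2] = 7897$7x8zxzz9z
  sorted[3] = 7x8zxzz9z7897$
  sorted[4] = 897$7x8zxzz9z7
  sorted[5] = 8zxzz9z7897$7x
  sorted[6] = 97$7x8zxzz9z78
  sorted[7] = 9z7897$7x8zxzz
  sorted[8] = x8zxzz9z7897$7
  sorted[9] = xzz9z7897$7x8z
  sorted[10] = z7897$7x8zxzz9
  sorted[11] = z9z7897$7x8zxz
  sorted[12] = zxzz9z7897$7x8
  sorted[13] = zz9z7897$7x8zx
sorted[8] = x8zxzz9z7897$7

Answer: x8zxzz9z7897$7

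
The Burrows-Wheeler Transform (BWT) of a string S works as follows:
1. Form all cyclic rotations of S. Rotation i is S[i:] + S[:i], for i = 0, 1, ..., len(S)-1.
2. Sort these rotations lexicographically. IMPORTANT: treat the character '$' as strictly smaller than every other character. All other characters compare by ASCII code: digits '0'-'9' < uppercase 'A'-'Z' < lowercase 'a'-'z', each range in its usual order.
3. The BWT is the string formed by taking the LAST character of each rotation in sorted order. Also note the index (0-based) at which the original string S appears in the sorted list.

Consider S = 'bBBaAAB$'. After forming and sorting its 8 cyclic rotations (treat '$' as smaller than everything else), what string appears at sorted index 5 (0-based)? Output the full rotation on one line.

All 8 rotations (rotation i = S[i:]+S[:i]):
  rot[0] = bBBaAAB$
  rot[1] = BBaAAB$b
  rot[2] = BaAAB$bB
  rot[3] = aAAB$bBB
  rot[4] = AAB$bBBa
  rot[5] = AB$bBBaA
  rot[6] = B$bBBaAA
  rot[7] = $bBBaAAB
Sorted (with $ < everything):
  sorted[0] = $bBBaAAB
  sorted[1] = AAB$bBBa
  sorted[2] = AB$bBBaA
  sorted[3] = B$bBBaAA
  sorted[4] = BBaAAB$b
  sorted[5] = BaAAB$bB
  sorted[6] = aAAB$bBB
  sorted[7] = bBBaAAB$
sorted[5] = BaAAB$bB

Answer: BaAAB$bB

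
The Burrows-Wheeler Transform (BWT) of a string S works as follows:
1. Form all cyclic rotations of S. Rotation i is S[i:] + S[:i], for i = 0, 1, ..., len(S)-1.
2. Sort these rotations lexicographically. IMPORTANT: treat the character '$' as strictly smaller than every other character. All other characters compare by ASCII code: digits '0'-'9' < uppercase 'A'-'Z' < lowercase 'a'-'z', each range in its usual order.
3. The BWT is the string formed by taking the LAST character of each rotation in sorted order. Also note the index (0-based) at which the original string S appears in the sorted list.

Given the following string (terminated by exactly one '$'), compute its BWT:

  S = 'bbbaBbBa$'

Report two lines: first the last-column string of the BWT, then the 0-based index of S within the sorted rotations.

All 9 rotations (rotation i = S[i:]+S[:i]):
  rot[0] = bbbaBbBa$
  rot[1] = bbaBbBa$b
  rot[2] = baBbBa$bb
  rot[3] = aBbBa$bbb
  rot[4] = BbBa$bbba
  rot[5] = bBa$bbbaB
  rot[6] = Ba$bbbaBb
  rot[7] = a$bbbaBbB
  rot[8] = $bbbaBbBa
Sorted (with $ < everything):
  sorted[0] = $bbbaBbBa  (last char: 'a')
  sorted[1] = Ba$bbbaBb  (last char: 'b')
  sorted[2] = BbBa$bbba  (last char: 'a')
  sorted[3] = a$bbbaBbB  (last char: 'B')
  sorted[4] = aBbBa$bbb  (last char: 'b')
  sorted[5] = bBa$bbbaB  (last char: 'B')
  sorted[6] = baBbBa$bb  (last char: 'b')
  sorted[7] = bbaBbBa$b  (last char: 'b')
  sorted[8] = bbbaBbBa$  (last char: '$')
Last column: abaBbBbb$
Original string S is at sorted index 8

Answer: abaBbBbb$
8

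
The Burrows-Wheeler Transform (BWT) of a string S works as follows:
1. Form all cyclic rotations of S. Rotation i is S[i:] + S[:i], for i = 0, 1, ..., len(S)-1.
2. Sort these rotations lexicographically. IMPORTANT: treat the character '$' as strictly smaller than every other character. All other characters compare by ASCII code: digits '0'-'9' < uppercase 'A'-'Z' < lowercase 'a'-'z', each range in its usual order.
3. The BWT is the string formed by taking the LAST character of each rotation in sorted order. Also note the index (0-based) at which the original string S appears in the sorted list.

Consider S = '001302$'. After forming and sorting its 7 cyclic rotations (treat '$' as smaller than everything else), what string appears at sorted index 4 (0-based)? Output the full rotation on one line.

Answer: 1302$00

Derivation:
All 7 rotations (rotation i = S[i:]+S[:i]):
  rot[0] = 001302$
  rot[1] = 01302$0
  rot[2] = 1302$00
  rot[3] = 302$001
  rot[4] = 02$0013
  rot[5] = 2$00130
  rot[6] = $001302
Sorted (with $ < everything):
  sorted[0] = $001302
  sorted[1] = 001302$
  sorted[2] = 01302$0
  sorted[3] = 02$0013
  sorted[4] = 1302$00
  sorted[5] = 2$00130
  sorted[6] = 302$001
sorted[4] = 1302$00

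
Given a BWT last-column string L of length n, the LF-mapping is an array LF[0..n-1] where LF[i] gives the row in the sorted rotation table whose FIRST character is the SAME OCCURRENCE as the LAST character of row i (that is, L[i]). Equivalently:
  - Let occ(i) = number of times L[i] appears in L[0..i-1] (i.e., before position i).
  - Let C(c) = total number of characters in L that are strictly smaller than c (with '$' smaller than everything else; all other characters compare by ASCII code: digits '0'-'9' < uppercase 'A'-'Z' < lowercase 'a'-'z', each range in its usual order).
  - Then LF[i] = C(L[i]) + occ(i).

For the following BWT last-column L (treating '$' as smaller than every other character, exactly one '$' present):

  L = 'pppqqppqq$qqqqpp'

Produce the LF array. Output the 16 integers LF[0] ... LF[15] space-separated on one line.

Char counts: '$':1, 'p':7, 'q':8
C (first-col start): C('$')=0, C('p')=1, C('q')=8
L[0]='p': occ=0, LF[0]=C('p')+0=1+0=1
L[1]='p': occ=1, LF[1]=C('p')+1=1+1=2
L[2]='p': occ=2, LF[2]=C('p')+2=1+2=3
L[3]='q': occ=0, LF[3]=C('q')+0=8+0=8
L[4]='q': occ=1, LF[4]=C('q')+1=8+1=9
L[5]='p': occ=3, LF[5]=C('p')+3=1+3=4
L[6]='p': occ=4, LF[6]=C('p')+4=1+4=5
L[7]='q': occ=2, LF[7]=C('q')+2=8+2=10
L[8]='q': occ=3, LF[8]=C('q')+3=8+3=11
L[9]='$': occ=0, LF[9]=C('$')+0=0+0=0
L[10]='q': occ=4, LF[10]=C('q')+4=8+4=12
L[11]='q': occ=5, LF[11]=C('q')+5=8+5=13
L[12]='q': occ=6, LF[12]=C('q')+6=8+6=14
L[13]='q': occ=7, LF[13]=C('q')+7=8+7=15
L[14]='p': occ=5, LF[14]=C('p')+5=1+5=6
L[15]='p': occ=6, LF[15]=C('p')+6=1+6=7

Answer: 1 2 3 8 9 4 5 10 11 0 12 13 14 15 6 7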